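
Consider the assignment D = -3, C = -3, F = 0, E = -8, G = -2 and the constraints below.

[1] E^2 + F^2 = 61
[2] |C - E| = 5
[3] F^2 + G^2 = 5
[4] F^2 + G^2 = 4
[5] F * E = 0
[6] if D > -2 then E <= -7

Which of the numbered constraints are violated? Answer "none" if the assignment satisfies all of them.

Constraints 1 and 3 are violated.

[1] E^2 + F^2 = (-8)^2 + 0^2 = 64 + 0 = 64, not 61  ✗
[2] |-3 - (-8)| = 5  ✓
[3] F^2 + G^2 = 0^2 + (-2)^2 = 0 + 4 = 4, not 5  ✗
[4] F^2 + G^2 = 0^2 + (-2)^2 = 0 + 4 = 4  ✓
[5] F * E = 0 * (-8) = 0  ✓
[6] D = -3, not > -2; antecedent false, conditional vacuously true  ✓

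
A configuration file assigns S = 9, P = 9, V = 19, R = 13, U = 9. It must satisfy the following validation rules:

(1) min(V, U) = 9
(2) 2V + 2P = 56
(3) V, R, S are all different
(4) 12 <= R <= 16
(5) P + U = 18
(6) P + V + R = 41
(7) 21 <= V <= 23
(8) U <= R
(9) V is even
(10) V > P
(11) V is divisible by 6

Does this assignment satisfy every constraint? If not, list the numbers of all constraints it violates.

(1) min(19, 9) = 9  true
(2) 2V + 2P = 2(19) + 2(9) = 56  true
(3) values 19, 13, 9 are pairwise distinct  true
(4) R = 13 lies in [12, 16]  true
(5) P + U = 9 + 9 = 18  true
(6) P + V + R = 9 + 19 + 13 = 41  true
(7) V = 19 is outside [21, 23]  false
(8) U = 9, R = 13; 9 ≤ 13  true
(9) V = 19 is odd  false
(10) V = 19, P = 9; 19 > 9  true
(11) 19 = 6*3 + 1, so 6 does not divide 19  false

Constraints 7, 9, 11 are violated.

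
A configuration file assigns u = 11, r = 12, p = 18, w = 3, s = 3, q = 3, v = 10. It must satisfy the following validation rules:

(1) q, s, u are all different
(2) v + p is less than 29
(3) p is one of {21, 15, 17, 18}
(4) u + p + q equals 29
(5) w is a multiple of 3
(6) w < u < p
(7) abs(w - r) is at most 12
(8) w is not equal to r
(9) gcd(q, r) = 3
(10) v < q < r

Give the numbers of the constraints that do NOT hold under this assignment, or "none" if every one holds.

(1) q = s = 3, not all different  ✗
(2) v + p = 10 + 18 = 28; 28 < 29  ✓
(3) p = 18 is in {21, 15, 17, 18}  ✓
(4) u + p + q = 11 + 18 + 3 = 32, not 29  ✗
(5) 3 / 3 = 1, so 3 divides 3  ✓
(6) values 3 < 11 < 18  ✓
(7) abs(3 - 12) = 9; 9 ≤ 12  ✓
(8) w = 3, r = 12; distinct  ✓
(9) gcd(3, 12) = 3  ✓
(10) values 10, 3, 12; v = 10 is not < q = 3  ✗

Constraints 1, 4, and 10 do not hold.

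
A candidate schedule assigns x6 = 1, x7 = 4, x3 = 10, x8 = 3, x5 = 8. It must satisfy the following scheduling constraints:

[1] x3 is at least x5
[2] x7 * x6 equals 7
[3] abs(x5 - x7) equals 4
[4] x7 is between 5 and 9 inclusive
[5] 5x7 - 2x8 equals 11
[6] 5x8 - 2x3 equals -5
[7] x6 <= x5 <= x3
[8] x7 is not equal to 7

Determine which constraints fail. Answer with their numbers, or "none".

[1] x3 = 10, x5 = 8; 10 ≥ 8 — satisfied.
[2] x7 * x6 = 4 * 1 = 4, not 7 — violated.
[3] abs(8 - 4) = 4 — satisfied.
[4] x7 = 4 is outside [5, 9] — violated.
[5] 5x7 - 2x8 = 5(4) - 2(3) = 14, not 11 — violated.
[6] 5x8 - 2x3 = 5(3) - 2(10) = -5 — satisfied.
[7] values 1 <= 8 <= 10 — satisfied.
[8] x7 = 4, and 4 ≠ 7 — satisfied.

Constraints 2, 4, 5 do not hold.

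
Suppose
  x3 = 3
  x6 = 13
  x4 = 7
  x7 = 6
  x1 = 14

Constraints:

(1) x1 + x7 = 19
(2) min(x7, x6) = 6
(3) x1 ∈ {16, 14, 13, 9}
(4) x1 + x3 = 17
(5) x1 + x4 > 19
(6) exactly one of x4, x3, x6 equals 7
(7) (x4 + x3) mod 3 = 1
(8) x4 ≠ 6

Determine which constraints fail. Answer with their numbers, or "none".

Constraint 1 is violated.

(1) x1 + x7 = 14 + 6 = 20, not 19 — violated.
(2) min(6, 13) = 6 — OK.
(3) x1 = 14 is in {16, 14, 13, 9} — OK.
(4) x1 + x3 = 14 + 3 = 17 — OK.
(5) x1 + x4 = 14 + 7 = 21; 21 > 19 — OK.
(6) x4=7, x3=3, x6=13; 1 of them equals 7 — OK.
(7) x4 + x3 = 10; 10 mod 3 = 1 — OK.
(8) x4 = 7, and 7 ≠ 6 — OK.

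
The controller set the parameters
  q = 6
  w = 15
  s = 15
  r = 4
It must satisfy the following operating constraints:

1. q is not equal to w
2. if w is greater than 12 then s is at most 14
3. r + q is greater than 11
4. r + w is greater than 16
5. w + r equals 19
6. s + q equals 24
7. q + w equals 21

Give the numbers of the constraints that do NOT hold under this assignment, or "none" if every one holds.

Constraints 2, 3, and 6 are violated.

1. q = 6, w = 15; distinct — satisfied.
2. w = 15 > 12, so we need s ≤ 14; but s = 15 > 14 — violated.
3. r + q = 4 + 6 = 10; 10 ≤ 11, bound 11 not met — violated.
4. r + w = 4 + 15 = 19; 19 > 16 — satisfied.
5. w + r = 15 + 4 = 19 — satisfied.
6. s + q = 15 + 6 = 21, not 24 — violated.
7. q + w = 6 + 15 = 21 — satisfied.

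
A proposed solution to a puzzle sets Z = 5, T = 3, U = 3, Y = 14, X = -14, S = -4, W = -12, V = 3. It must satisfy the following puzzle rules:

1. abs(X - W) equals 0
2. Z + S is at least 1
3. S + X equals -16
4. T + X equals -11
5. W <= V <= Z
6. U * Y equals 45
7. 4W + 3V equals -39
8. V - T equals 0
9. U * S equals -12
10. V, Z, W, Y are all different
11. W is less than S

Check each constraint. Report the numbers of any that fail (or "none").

Violated: 1, 3, and 6.

1. abs(-14 - (-12)) = 2, not 0  false
2. Z + S = 5 + (-4) = 1; 1 ≥ 1  true
3. S + X = -4 + (-14) = -18, not -16  false
4. T + X = 3 + (-14) = -11  true
5. values -12 <= 3 <= 5  true
6. U * Y = 3 * 14 = 42, not 45  false
7. 4W + 3V = 4(-12) + 3(3) = -39  true
8. V - T = 3 - 3 = 0  true
9. U * S = 3 * (-4) = -12  true
10. values 3, 5, -12, 14 are pairwise distinct  true
11. W = -12, S = -4; -12 < -4  true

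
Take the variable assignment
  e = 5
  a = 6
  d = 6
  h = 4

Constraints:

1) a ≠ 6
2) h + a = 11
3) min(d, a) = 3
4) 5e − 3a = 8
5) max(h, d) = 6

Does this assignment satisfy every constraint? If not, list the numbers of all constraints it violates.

Violated: 1, 2, 3, and 4.

1) a = 6, but 6 is required to differ  fails
2) h + a = 4 + 6 = 10, not 11  fails
3) min(6, 6) = 6, not 3  fails
4) 5e − 3a = 5(5) − 3(6) = 7, not 8  fails
5) max(4, 6) = 6  holds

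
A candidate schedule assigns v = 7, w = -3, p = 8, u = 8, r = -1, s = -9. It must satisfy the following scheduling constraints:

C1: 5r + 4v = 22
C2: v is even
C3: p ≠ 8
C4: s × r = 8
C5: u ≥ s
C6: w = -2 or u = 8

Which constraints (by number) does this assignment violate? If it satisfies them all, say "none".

C1: 5r + 4v = 5(-1) + 4(7) = 23, not 22  no
C2: v = 7 is odd  no
C3: p = 8, but 8 is required to differ  no
C4: s × r = -9 × (-1) = 9, not 8  no
C5: u = 8, s = -9; 8 ≥ -9  yes
C6: w = -3 ≠ -2, but u = 8 = 8 (second disjunct)  yes

Constraints 1, 2, 3, and 4 do not hold.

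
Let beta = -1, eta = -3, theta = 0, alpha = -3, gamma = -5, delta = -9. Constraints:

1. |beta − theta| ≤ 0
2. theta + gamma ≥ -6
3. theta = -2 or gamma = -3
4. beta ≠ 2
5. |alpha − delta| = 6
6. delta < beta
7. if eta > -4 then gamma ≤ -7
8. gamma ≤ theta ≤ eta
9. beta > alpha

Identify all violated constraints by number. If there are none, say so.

The assignment fails constraints 1, 3, 7, and 8.

1. |-1 − 0| = 1; 1 > 0, exceeds bound 0  ✘
2. theta + gamma = 0 + (-5) = -5; -5 ≥ -6  ✔
3. theta = 0 ≠ -2 and gamma = -5 ≠ -3; both disjuncts false  ✘
4. beta = -1, and -1 ≠ 2  ✔
5. |-3 − (-9)| = 6  ✔
6. delta = -9, beta = -1; -9 < -1  ✔
7. eta = -3 > -4, so we need gamma ≤ -7; but gamma = -5 > -7  ✘
8. values -5, 0, -3; theta = 0 is not ≤ eta = -3  ✘
9. beta = -1, alpha = -3; -1 > -3  ✔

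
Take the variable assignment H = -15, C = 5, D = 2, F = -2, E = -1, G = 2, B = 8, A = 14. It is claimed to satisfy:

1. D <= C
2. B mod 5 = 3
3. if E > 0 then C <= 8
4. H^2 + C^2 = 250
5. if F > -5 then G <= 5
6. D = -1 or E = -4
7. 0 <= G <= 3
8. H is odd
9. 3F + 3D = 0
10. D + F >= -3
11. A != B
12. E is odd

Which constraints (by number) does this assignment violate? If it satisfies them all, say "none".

The assignment fails constraint 6.

1. D = 2, C = 5; 2 ≤ 5  ✓
2. 8 mod 5 = 3  ✓
3. E = -1, not > 0; antecedent false, conditional vacuously true  ✓
4. H^2 + C^2 = (-15)^2 + 5^2 = 225 + 25 = 250  ✓
5. F = -2 > -5, so we need G ≤ 5; G = 2 ≤ 5  ✓
6. D = 2 ≠ -1 and E = -1 ≠ -4; both disjuncts false  ✗
7. G = 2 lies in [0, 3]  ✓
8. H = -15 is odd  ✓
9. 3F + 3D = 3(-2) + 3(2) = 0  ✓
10. D + F = 2 + (-2) = 0; 0 ≥ -3  ✓
11. A = 14, B = 8; distinct  ✓
12. E = -1 is odd  ✓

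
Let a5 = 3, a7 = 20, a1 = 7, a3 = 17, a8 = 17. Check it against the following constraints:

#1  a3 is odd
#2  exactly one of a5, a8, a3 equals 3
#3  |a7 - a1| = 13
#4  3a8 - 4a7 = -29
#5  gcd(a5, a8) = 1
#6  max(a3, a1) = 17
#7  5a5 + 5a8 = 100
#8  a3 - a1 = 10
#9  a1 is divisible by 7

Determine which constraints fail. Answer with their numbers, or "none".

#1 a3 = 17 is odd  true
#2 a5=3, a8=17, a3=17; 1 of them equals 3  true
#3 |20 - 7| = 13  true
#4 3a8 - 4a7 = 3(17) - 4(20) = -29  true
#5 gcd(3, 17) = 1  true
#6 max(17, 7) = 17  true
#7 5a5 + 5a8 = 5(3) + 5(17) = 100  true
#8 a3 - a1 = 17 - 7 = 10  true
#9 7 / 7 = 1, so 7 divides 7  true

All constraints are satisfied.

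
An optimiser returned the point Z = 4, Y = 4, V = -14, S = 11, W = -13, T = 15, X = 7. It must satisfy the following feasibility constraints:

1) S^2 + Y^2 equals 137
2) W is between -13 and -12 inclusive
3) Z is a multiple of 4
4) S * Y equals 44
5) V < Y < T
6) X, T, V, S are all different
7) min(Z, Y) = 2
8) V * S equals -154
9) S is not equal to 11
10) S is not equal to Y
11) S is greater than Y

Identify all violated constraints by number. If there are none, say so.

1) S^2 + Y^2 = 11^2 + 4^2 = 121 + 16 = 137  ✔
2) W = -13 lies in [-13, -12]  ✔
3) 4 / 4 = 1, so 4 divides 4  ✔
4) S * Y = 11 * 4 = 44  ✔
5) values -14 < 4 < 15  ✔
6) values 7, 15, -14, 11 are pairwise distinct  ✔
7) min(4, 4) = 4, not 2  ✘
8) V * S = -14 * 11 = -154  ✔
9) S = 11, but 11 is required to differ  ✘
10) S = 11, Y = 4; distinct  ✔
11) S = 11, Y = 4; 11 > 4  ✔

No — constraints 7, 9 are not satisfied.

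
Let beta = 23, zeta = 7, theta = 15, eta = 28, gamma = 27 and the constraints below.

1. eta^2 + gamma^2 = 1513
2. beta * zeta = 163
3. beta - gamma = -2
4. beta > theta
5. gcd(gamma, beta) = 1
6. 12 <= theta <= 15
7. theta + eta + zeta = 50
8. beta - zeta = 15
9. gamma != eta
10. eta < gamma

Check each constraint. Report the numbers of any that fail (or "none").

1. eta^2 + gamma^2 = 28^2 + 27^2 = 784 + 729 = 1513 — holds.
2. beta * zeta = 23 * 7 = 161, not 163 — fails.
3. beta - gamma = 23 - 27 = -4, not -2 — fails.
4. beta = 23, theta = 15; 23 > 15 — holds.
5. gcd(27, 23) = 1 — holds.
6. theta = 15 lies in [12, 15] — holds.
7. theta + eta + zeta = 15 + 28 + 7 = 50 — holds.
8. beta - zeta = 23 - 7 = 16, not 15 — fails.
9. gamma = 27, eta = 28; distinct — holds.
10. eta = 28, gamma = 27; 28 ≥ 27 (want <) — fails.

Constraints 2, 3, 8, and 10 do not hold.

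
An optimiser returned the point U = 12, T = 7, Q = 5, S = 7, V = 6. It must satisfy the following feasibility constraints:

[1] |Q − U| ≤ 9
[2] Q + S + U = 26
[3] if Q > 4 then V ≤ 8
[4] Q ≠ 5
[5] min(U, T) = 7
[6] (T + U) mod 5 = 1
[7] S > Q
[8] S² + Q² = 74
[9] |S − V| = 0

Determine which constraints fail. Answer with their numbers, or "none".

No — constraints 2, 4, 6, 9 are not satisfied.

[1] |5 − 12| = 7; 7 ≤ 9 — satisfied.
[2] Q + S + U = 5 + 7 + 12 = 24, not 26 — violated.
[3] Q = 5 > 4, so we need V ≤ 8; V = 6 ≤ 8 — satisfied.
[4] Q = 5, but 5 is required to differ — violated.
[5] min(12, 7) = 7 — satisfied.
[6] T + U = 19; 19 mod 5 = 4, not 1 — violated.
[7] S = 7, Q = 5; 7 > 5 — satisfied.
[8] S² + Q² = 7² + 5² = 49 + 25 = 74 — satisfied.
[9] |7 − 6| = 1, not 0 — violated.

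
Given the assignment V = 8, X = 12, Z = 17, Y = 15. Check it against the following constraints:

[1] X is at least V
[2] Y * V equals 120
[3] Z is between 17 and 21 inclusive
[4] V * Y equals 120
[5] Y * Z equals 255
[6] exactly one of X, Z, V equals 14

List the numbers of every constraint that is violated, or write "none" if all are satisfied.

No — constraint 6 is not satisfied.

[1] X = 12, V = 8; 12 ≥ 8 — OK.
[2] Y * V = 15 * 8 = 120 — OK.
[3] Z = 17 lies in [17, 21] — OK.
[4] V * Y = 8 * 15 = 120 — OK.
[5] Y * Z = 15 * 17 = 255 — OK.
[6] X=12, Z=17, V=8; 0 of them equal 14, not exactly one — violated.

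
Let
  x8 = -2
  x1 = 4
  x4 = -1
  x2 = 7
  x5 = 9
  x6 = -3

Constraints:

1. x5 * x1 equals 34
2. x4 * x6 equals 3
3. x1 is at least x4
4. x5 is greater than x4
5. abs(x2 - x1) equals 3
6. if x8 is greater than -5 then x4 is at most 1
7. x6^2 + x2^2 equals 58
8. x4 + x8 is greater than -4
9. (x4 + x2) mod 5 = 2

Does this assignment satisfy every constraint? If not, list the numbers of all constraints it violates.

1. x5 * x1 = 9 * 4 = 36, not 34 — violated.
2. x4 * x6 = -1 * (-3) = 3 — satisfied.
3. x1 = 4, x4 = -1; 4 ≥ -1 — satisfied.
4. x5 = 9, x4 = -1; 9 > -1 — satisfied.
5. abs(7 - 4) = 3 — satisfied.
6. x8 = -2 > -5, so we need x4 ≤ 1; x4 = -1 ≤ 1 — satisfied.
7. x6^2 + x2^2 = (-3)^2 + 7^2 = 9 + 49 = 58 — satisfied.
8. x4 + x8 = -1 + (-2) = -3; -3 > -4 — satisfied.
9. x4 + x2 = 6; 6 mod 5 = 1, not 2 — violated.

The assignment fails constraints 1 and 9.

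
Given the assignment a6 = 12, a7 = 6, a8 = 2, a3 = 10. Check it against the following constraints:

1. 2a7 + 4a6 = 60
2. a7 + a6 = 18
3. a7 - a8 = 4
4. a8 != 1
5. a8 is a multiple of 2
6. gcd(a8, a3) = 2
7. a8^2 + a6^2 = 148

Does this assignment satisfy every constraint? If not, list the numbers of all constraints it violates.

The assignment satisfies every constraint.

1. 2a7 + 4a6 = 2(6) + 4(12) = 60 — holds.
2. a7 + a6 = 6 + 12 = 18 — holds.
3. a7 - a8 = 6 - 2 = 4 — holds.
4. a8 = 2, and 2 ≠ 1 — holds.
5. 2 / 2 = 1, so 2 divides 2 — holds.
6. gcd(2, 10) = 2 — holds.
7. a8^2 + a6^2 = 2^2 + 12^2 = 4 + 144 = 148 — holds.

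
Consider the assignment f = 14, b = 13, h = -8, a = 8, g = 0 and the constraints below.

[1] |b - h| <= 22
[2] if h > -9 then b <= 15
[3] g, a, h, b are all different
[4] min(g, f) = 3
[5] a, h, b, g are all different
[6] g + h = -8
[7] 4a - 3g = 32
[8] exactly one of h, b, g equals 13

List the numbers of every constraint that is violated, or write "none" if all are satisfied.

Violated: 4.

[1] |13 - (-8)| = 21; 21 ≤ 22 — satisfied.
[2] h = -8 > -9, so we need b ≤ 15; b = 13 ≤ 15 — satisfied.
[3] values 0, 8, -8, 13 are pairwise distinct — satisfied.
[4] min(0, 14) = 0, not 3 — violated.
[5] values 8, -8, 13, 0 are pairwise distinct — satisfied.
[6] g + h = 0 + (-8) = -8 — satisfied.
[7] 4a - 3g = 4(8) - 3(0) = 32 — satisfied.
[8] h=-8, b=13, g=0; 1 of them equals 13 — satisfied.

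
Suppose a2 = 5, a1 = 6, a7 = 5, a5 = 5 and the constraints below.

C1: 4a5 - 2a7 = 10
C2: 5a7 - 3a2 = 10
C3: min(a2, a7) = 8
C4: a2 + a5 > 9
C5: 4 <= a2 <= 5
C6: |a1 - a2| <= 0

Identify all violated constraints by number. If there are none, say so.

C1: 4a5 - 2a7 = 4(5) - 2(5) = 10 — OK.
C2: 5a7 - 3a2 = 5(5) - 3(5) = 10 — OK.
C3: min(5, 5) = 5, not 8 — violated.
C4: a2 + a5 = 5 + 5 = 10; 10 > 9 — OK.
C5: a2 = 5 lies in [4, 5] — OK.
C6: |6 - 5| = 1; 1 > 0, exceeds bound 0 — violated.

Constraints 3, 6 are violated.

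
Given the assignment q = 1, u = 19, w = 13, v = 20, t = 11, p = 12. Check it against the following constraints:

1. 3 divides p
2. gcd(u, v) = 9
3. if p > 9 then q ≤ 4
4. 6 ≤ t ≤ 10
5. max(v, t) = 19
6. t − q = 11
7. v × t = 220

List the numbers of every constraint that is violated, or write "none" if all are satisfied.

1. 12 / 3 = 4, so 3 divides 12 — holds.
2. gcd(19, 20) = 1, not 9 — does not hold.
3. p = 12 > 9, so we need q ≤ 4; q = 1 ≤ 4 — holds.
4. t = 11 is outside [6, 10] — does not hold.
5. max(20, 11) = 20, not 19 — does not hold.
6. t − q = 11 − 1 = 10, not 11 — does not hold.
7. v × t = 20 × 11 = 220 — holds.

Constraints 2, 4, 5, and 6 do not hold.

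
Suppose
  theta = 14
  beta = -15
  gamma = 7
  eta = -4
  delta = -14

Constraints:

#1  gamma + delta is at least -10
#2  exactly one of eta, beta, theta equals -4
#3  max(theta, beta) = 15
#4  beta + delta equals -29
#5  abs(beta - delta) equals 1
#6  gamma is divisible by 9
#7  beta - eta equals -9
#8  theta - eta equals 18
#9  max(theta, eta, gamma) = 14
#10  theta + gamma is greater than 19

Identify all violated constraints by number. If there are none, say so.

Constraints 3, 6, and 7 are violated.

#1 gamma + delta = 7 + (-14) = -7; -7 ≥ -10 — satisfied.
#2 eta=-4, beta=-15, theta=14; 1 of them equals -4 — satisfied.
#3 max(14, -15) = 14, not 15 — violated.
#4 beta + delta = -15 + (-14) = -29 — satisfied.
#5 abs(-15 - (-14)) = 1 — satisfied.
#6 7 = 9*0 + 7, so 9 does not divide 7 — violated.
#7 beta - eta = -15 - (-4) = -11, not -9 — violated.
#8 theta - eta = 14 - (-4) = 18 — satisfied.
#9 max(14, -4, 7) = 14 — satisfied.
#10 theta + gamma = 14 + 7 = 21; 21 > 19 — satisfied.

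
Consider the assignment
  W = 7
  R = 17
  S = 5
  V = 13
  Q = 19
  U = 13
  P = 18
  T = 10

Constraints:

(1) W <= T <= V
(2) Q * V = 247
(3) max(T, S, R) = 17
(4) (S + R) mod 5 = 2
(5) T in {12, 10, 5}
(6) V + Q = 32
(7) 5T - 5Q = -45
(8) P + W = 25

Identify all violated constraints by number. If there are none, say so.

(1) values 7 <= 10 <= 13 — holds.
(2) Q * V = 19 * 13 = 247 — holds.
(3) max(10, 5, 17) = 17 — holds.
(4) S + R = 22; 22 mod 5 = 2 — holds.
(5) T = 10 is in {12, 10, 5} — holds.
(6) V + Q = 13 + 19 = 32 — holds.
(7) 5T - 5Q = 5(10) - 5(19) = -45 — holds.
(8) P + W = 18 + 7 = 25 — holds.

No violations.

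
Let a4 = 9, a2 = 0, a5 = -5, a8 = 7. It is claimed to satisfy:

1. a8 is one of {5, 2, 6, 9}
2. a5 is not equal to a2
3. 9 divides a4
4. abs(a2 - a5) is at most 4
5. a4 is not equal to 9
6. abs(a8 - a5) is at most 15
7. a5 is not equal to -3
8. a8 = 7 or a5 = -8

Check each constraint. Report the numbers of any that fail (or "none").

Violated: 1, 4, 5.

1. a8 = 7 is not in {5, 2, 6, 9} — violated.
2. a5 = -5, a2 = 0; distinct — OK.
3. 9 / 9 = 1, so 9 divides 9 — OK.
4. abs(0 - (-5)) = 5; 5 > 4, exceeds bound 4 — violated.
5. a4 = 9, but 9 is required to differ — violated.
6. abs(7 - (-5)) = 12; 12 ≤ 15 — OK.
7. a5 = -5, and -5 ≠ -3 — OK.
8. a8 = 7 = 7 (first disjunct) — OK.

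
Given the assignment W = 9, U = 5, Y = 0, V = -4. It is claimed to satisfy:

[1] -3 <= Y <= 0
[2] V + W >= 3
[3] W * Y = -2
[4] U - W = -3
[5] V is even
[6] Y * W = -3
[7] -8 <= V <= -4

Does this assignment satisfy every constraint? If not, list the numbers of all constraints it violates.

No — constraints 3, 4, and 6 are not satisfied.

[1] Y = 0 lies in [-3, 0]  true
[2] V + W = -4 + 9 = 5; 5 ≥ 3  true
[3] W * Y = 9 * 0 = 0, not -2  false
[4] U - W = 5 - 9 = -4, not -3  false
[5] V = -4 is even  true
[6] Y * W = 0 * 9 = 0, not -3  false
[7] V = -4 lies in [-8, -4]  true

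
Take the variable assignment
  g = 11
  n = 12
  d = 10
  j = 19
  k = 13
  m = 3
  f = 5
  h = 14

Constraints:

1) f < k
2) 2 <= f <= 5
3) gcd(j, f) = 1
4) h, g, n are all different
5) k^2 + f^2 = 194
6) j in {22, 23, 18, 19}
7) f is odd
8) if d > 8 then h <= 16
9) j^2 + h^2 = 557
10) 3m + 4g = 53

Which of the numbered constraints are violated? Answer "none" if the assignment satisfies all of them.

Yes — all constraints hold.

1) f = 5, k = 13; 5 < 13 — holds.
2) f = 5 lies in [2, 5] — holds.
3) gcd(19, 5) = 1 — holds.
4) values 14, 11, 12 are pairwise distinct — holds.
5) k^2 + f^2 = 13^2 + 5^2 = 169 + 25 = 194 — holds.
6) j = 19 is in {22, 23, 18, 19} — holds.
7) f = 5 is odd — holds.
8) d = 10 > 8, so we need h ≤ 16; h = 14 ≤ 16 — holds.
9) j^2 + h^2 = 19^2 + 14^2 = 361 + 196 = 557 — holds.
10) 3m + 4g = 3(3) + 4(11) = 53 — holds.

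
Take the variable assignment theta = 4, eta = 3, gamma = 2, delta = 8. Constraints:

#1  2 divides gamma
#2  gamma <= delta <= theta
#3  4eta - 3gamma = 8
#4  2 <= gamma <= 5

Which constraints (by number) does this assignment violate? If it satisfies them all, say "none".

The assignment fails constraints 2, 3.

#1 2 / 2 = 1, so 2 divides 2 — holds.
#2 values 2, 8, 4; delta = 8 is not <= theta = 4 — fails.
#3 4eta - 3gamma = 4(3) - 3(2) = 6, not 8 — fails.
#4 gamma = 2 lies in [2, 5] — holds.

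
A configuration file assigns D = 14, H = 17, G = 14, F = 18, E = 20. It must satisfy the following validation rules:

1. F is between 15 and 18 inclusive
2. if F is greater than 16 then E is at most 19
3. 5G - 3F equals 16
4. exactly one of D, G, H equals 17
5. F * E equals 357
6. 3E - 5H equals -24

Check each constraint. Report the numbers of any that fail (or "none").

1. F = 18 lies in [15, 18] — OK.
2. F = 18 > 16, so we need E ≤ 19; but E = 20 > 19 — violated.
3. 5G - 3F = 5(14) - 3(18) = 16 — OK.
4. D=14, G=14, H=17; 1 of them equals 17 — OK.
5. F * E = 18 * 20 = 360, not 357 — violated.
6. 3E - 5H = 3(20) - 5(17) = -25, not -24 — violated.

Constraints 2, 5, 6 do not hold.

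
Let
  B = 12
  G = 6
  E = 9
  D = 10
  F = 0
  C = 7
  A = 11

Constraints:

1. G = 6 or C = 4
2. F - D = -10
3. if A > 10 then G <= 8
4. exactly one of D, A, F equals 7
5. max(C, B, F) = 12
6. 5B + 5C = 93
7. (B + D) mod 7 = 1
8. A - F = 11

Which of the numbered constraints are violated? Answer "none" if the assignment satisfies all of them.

1. G = 6 = 6 (first disjunct)  OK
2. F - D = 0 - 10 = -10  OK
3. A = 11 > 10, so we need G ≤ 8; G = 6 ≤ 8  OK
4. D=10, A=11, F=0; 0 of them equal 7, not exactly one  FAIL
5. max(7, 12, 0) = 12  OK
6. 5B + 5C = 5(12) + 5(7) = 95, not 93  FAIL
7. B + D = 22; 22 mod 7 = 1  OK
8. A - F = 11 - 0 = 11  OK

The assignment fails constraints 4, 6.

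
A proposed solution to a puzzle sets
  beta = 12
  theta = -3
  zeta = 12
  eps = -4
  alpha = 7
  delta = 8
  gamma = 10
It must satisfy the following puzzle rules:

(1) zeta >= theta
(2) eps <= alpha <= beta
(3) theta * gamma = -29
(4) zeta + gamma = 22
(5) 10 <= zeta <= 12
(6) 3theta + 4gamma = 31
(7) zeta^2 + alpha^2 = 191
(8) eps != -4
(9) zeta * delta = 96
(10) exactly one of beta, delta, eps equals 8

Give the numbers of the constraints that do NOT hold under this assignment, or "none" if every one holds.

(1) zeta = 12, theta = -3; 12 ≥ -3 — OK.
(2) values -4 <= 7 <= 12 — OK.
(3) theta * gamma = -3 * 10 = -30, not -29 — violated.
(4) zeta + gamma = 12 + 10 = 22 — OK.
(5) zeta = 12 lies in [10, 12] — OK.
(6) 3theta + 4gamma = 3(-3) + 4(10) = 31 — OK.
(7) zeta^2 + alpha^2 = 12^2 + 7^2 = 144 + 49 = 193, not 191 — violated.
(8) eps = -4, but -4 is required to differ — violated.
(9) zeta * delta = 12 * 8 = 96 — OK.
(10) beta=12, delta=8, eps=-4; 1 of them equals 8 — OK.

Constraints 3, 7, and 8 do not hold.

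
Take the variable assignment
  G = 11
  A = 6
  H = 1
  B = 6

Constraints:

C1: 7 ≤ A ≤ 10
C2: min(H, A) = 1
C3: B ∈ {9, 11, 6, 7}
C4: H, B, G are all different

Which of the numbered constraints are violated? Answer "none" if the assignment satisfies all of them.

The assignment fails constraint 1.

C1: A = 6 is outside [7, 10] — violated.
C2: min(1, 6) = 1 — OK.
C3: B = 6 is in {9, 11, 6, 7} — OK.
C4: values 1, 6, 11 are pairwise distinct — OK.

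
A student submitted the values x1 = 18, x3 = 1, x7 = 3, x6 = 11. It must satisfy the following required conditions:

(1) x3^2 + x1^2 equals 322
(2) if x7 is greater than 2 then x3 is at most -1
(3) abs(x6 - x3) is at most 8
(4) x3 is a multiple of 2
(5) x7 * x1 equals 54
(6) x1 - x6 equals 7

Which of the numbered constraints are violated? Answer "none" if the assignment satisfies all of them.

(1) x3^2 + x1^2 = 1^2 + 18^2 = 1 + 324 = 325, not 322  no
(2) x7 = 3 > 2, so we need x3 ≤ -1; but x3 = 1 > -1  no
(3) abs(11 - 1) = 10; 10 > 8, exceeds bound 8  no
(4) 1 = 2*0 + 1, so 2 does not divide 1  no
(5) x7 * x1 = 3 * 18 = 54  yes
(6) x1 - x6 = 18 - 11 = 7  yes

Constraints 1, 2, 3, and 4 do not hold.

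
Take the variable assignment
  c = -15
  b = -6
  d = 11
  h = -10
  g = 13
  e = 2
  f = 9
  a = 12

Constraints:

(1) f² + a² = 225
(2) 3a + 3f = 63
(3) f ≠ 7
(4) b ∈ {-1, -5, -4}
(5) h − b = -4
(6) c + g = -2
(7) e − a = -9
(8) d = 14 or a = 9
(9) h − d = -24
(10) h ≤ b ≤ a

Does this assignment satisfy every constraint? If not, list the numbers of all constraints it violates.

(1) f² + a² = 9² + 12² = 81 + 144 = 225  ✔
(2) 3a + 3f = 3(12) + 3(9) = 63  ✔
(3) f = 9, and 9 ≠ 7  ✔
(4) b = -6 is not in {-1, -5, -4}  ✘
(5) h − b = -10 − (-6) = -4  ✔
(6) c + g = -15 + 13 = -2  ✔
(7) e − a = 2 − 12 = -10, not -9  ✘
(8) d = 11 ≠ 14 and a = 12 ≠ 9; both disjuncts false  ✘
(9) h − d = -10 − 11 = -21, not -24  ✘
(10) values -10 ≤ -6 ≤ 12  ✔

Constraints 4, 7, 8, and 9 do not hold.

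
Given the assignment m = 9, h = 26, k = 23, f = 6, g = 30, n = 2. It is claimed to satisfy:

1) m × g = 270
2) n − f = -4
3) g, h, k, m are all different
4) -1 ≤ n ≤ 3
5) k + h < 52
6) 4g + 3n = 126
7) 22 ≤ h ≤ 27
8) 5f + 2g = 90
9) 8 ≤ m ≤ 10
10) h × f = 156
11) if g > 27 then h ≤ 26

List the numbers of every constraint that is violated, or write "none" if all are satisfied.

No violations.

1) m × g = 9 × 30 = 270 — satisfied.
2) n − f = 2 − 6 = -4 — satisfied.
3) values 30, 26, 23, 9 are pairwise distinct — satisfied.
4) n = 2 lies in [-1, 3] — satisfied.
5) k + h = 23 + 26 = 49; 49 < 52 — satisfied.
6) 4g + 3n = 4(30) + 3(2) = 126 — satisfied.
7) h = 26 lies in [22, 27] — satisfied.
8) 5f + 2g = 5(6) + 2(30) = 90 — satisfied.
9) m = 9 lies in [8, 10] — satisfied.
10) h × f = 26 × 6 = 156 — satisfied.
11) g = 30 > 27, so we need h ≤ 26; h = 26 ≤ 26 — satisfied.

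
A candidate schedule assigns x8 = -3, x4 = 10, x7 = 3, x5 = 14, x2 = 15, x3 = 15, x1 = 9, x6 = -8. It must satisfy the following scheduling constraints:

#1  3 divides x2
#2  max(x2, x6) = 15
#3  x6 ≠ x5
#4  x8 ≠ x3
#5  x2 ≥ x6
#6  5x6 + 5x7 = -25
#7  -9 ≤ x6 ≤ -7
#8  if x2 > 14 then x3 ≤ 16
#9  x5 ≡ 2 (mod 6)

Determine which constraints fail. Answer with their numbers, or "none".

Yes — all constraints hold.

#1 15 / 3 = 5, so 3 divides 15  yes
#2 max(15, -8) = 15  yes
#3 x6 = -8, x5 = 14; distinct  yes
#4 x8 = -3, x3 = 15; distinct  yes
#5 x2 = 15, x6 = -8; 15 ≥ -8  yes
#6 5x6 + 5x7 = 5(-8) + 5(3) = -25  yes
#7 x6 = -8 lies in [-9, -7]  yes
#8 x2 = 15 > 14, so we need x3 ≤ 16; x3 = 15 ≤ 16  yes
#9 14 mod 6 = 2  yes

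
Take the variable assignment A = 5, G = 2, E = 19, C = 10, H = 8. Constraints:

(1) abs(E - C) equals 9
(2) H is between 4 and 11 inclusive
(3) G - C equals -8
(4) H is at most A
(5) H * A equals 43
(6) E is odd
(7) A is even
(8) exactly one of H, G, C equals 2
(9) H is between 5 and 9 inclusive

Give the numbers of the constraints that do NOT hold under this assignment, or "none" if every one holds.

Violated: 4, 5, 7.

(1) abs(19 - 10) = 9  OK
(2) H = 8 lies in [4, 11]  OK
(3) G - C = 2 - 10 = -8  OK
(4) H = 8, A = 5; 8 > 5 (want ≤)  FAIL
(5) H * A = 8 * 5 = 40, not 43  FAIL
(6) E = 19 is odd  OK
(7) A = 5 is odd  FAIL
(8) H=8, G=2, C=10; 1 of them equals 2  OK
(9) H = 8 lies in [5, 9]  OK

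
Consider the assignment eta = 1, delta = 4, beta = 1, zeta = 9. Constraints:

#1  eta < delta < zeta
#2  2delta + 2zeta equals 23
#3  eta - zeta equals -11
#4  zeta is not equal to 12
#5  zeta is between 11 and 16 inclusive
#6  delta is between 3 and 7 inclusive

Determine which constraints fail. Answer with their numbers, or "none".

The assignment fails constraints 2, 3, and 5.

#1 values 1 < 4 < 9 — holds.
#2 2delta + 2zeta = 2(4) + 2(9) = 26, not 23 — does not hold.
#3 eta - zeta = 1 - 9 = -8, not -11 — does not hold.
#4 zeta = 9, and 9 ≠ 12 — holds.
#5 zeta = 9 is outside [11, 16] — does not hold.
#6 delta = 4 lies in [3, 7] — holds.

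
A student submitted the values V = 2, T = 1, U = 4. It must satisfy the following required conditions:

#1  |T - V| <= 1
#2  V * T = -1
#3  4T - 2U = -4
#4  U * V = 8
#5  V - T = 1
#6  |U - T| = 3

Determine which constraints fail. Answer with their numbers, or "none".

Violated: 2.

#1 |1 - 2| = 1; 1 ≤ 1  true
#2 V * T = 2 * 1 = 2, not -1  false
#3 4T - 2U = 4(1) - 2(4) = -4  true
#4 U * V = 4 * 2 = 8  true
#5 V - T = 2 - 1 = 1  true
#6 |4 - 1| = 3  true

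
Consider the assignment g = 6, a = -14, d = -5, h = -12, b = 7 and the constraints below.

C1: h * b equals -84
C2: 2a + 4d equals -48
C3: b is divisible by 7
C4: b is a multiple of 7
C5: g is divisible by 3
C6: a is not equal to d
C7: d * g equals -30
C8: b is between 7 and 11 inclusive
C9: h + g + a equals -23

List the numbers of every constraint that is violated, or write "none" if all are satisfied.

Constraint 9 does not hold.

C1: h * b = -12 * 7 = -84  OK
C2: 2a + 4d = 2(-14) + 4(-5) = -48  OK
C3: 7 / 7 = 1, so 7 divides 7  OK
C4: 7 / 7 = 1, so 7 divides 7  OK
C5: 6 / 3 = 2, so 3 divides 6  OK
C6: a = -14, d = -5; distinct  OK
C7: d * g = -5 * 6 = -30  OK
C8: b = 7 lies in [7, 11]  OK
C9: h + g + a = -12 + 6 + (-14) = -20, not -23  FAIL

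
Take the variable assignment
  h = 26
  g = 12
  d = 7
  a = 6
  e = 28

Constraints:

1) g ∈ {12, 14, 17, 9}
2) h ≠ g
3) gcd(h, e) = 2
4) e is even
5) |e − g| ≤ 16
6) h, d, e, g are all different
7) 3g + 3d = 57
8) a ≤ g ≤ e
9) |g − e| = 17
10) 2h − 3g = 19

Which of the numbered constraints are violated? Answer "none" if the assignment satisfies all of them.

1) g = 12 is in {12, 14, 17, 9}  yes
2) h = 26, g = 12; distinct  yes
3) gcd(26, 28) = 2  yes
4) e = 28 is even  yes
5) |28 − 12| = 16; 16 ≤ 16  yes
6) values 26, 7, 28, 12 are pairwise distinct  yes
7) 3g + 3d = 3(12) + 3(7) = 57  yes
8) values 6 ≤ 12 ≤ 28  yes
9) |12 − 28| = 16, not 17  no
10) 2h − 3g = 2(26) − 3(12) = 16, not 19  no

Violated: 9 and 10.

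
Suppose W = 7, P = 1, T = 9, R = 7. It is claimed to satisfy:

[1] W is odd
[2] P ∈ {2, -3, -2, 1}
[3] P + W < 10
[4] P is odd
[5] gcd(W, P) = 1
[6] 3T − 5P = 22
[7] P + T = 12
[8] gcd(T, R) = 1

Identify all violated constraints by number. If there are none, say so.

No — constraint 7 is not satisfied.

[1] W = 7 is odd — OK.
[2] P = 1 is in {2, -3, -2, 1} — OK.
[3] P + W = 1 + 7 = 8; 8 < 10 — OK.
[4] P = 1 is odd — OK.
[5] gcd(7, 1) = 1 — OK.
[6] 3T − 5P = 3(9) − 5(1) = 22 — OK.
[7] P + T = 1 + 9 = 10, not 12 — violated.
[8] gcd(9, 7) = 1 — OK.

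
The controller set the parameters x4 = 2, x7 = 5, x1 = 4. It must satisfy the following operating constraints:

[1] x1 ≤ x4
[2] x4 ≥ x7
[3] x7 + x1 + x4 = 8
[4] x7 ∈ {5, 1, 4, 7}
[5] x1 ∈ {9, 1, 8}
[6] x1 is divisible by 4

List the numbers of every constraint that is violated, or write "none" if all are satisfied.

[1] x1 = 4, x4 = 2; 4 > 2 (want ≤) — violated.
[2] x4 = 2, x7 = 5; 2 < 5 (want ≥) — violated.
[3] x7 + x1 + x4 = 5 + 4 + 2 = 11, not 8 — violated.
[4] x7 = 5 is in {5, 1, 4, 7} — satisfied.
[5] x1 = 4 is not in {9, 1, 8} — violated.
[6] 4 / 4 = 1, so 4 divides 4 — satisfied.

Violated: 1, 2, 3, 5.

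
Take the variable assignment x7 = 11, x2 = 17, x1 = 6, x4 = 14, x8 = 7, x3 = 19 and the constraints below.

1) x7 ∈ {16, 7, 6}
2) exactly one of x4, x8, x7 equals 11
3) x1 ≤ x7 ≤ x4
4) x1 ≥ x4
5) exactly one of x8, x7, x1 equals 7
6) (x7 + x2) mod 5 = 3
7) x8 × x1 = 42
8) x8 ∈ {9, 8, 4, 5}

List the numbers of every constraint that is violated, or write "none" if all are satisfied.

Constraints 1, 4, 8 are violated.

1) x7 = 11 is not in {16, 7, 6} — violated.
2) x4=14, x8=7, x7=11; 1 of them equals 11 — satisfied.
3) values 6 ≤ 11 ≤ 14 — satisfied.
4) x1 = 6, x4 = 14; 6 < 14 (want ≥) — violated.
5) x8=7, x7=11, x1=6; 1 of them equals 7 — satisfied.
6) x7 + x2 = 28; 28 mod 5 = 3 — satisfied.
7) x8 × x1 = 7 × 6 = 42 — satisfied.
8) x8 = 7 is not in {9, 8, 4, 5} — violated.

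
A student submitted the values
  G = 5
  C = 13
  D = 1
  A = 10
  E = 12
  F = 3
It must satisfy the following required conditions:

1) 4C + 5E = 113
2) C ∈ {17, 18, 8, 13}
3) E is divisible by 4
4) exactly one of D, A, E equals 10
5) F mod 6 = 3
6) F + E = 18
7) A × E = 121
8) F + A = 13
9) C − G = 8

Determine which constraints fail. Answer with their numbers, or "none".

1) 4C + 5E = 4(13) + 5(12) = 112, not 113  fails
2) C = 13 is in {17, 18, 8, 13}  holds
3) 12 / 4 = 3, so 4 divides 12  holds
4) D=1, A=10, E=12; 1 of them equals 10  holds
5) 3 mod 6 = 3  holds
6) F + E = 3 + 12 = 15, not 18  fails
7) A × E = 10 × 12 = 120, not 121  fails
8) F + A = 3 + 10 = 13  holds
9) C − G = 13 − 5 = 8  holds

Constraints 1, 6, and 7 do not hold.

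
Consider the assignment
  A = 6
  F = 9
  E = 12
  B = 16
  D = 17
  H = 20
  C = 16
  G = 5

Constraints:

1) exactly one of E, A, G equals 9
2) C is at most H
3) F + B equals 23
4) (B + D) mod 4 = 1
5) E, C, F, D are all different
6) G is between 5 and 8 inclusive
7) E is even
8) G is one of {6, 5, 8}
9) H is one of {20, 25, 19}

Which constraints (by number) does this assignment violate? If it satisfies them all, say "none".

Constraints 1, 3 are violated.

1) E=12, A=6, G=5; 0 of them equal 9, not exactly one — violated.
2) C = 16, H = 20; 16 ≤ 20 — OK.
3) F + B = 9 + 16 = 25, not 23 — violated.
4) B + D = 33; 33 mod 4 = 1 — OK.
5) values 12, 16, 9, 17 are pairwise distinct — OK.
6) G = 5 lies in [5, 8] — OK.
7) E = 12 is even — OK.
8) G = 5 is in {6, 5, 8} — OK.
9) H = 20 is in {20, 25, 19} — OK.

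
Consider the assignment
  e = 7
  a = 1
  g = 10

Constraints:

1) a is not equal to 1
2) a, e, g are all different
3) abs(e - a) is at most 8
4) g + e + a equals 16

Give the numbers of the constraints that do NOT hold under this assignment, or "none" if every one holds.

Constraints 1, 4 do not hold.

1) a = 1, but 1 is required to differ  no
2) values 1, 7, 10 are pairwise distinct  yes
3) abs(7 - 1) = 6; 6 ≤ 8  yes
4) g + e + a = 10 + 7 + 1 = 18, not 16  no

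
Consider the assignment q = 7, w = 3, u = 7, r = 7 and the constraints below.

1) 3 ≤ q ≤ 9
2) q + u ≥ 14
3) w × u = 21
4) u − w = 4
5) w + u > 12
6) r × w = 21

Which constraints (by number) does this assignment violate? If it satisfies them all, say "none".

1) q = 7 lies in [3, 9]  ✔
2) q + u = 7 + 7 = 14; 14 ≥ 14  ✔
3) w × u = 3 × 7 = 21  ✔
4) u − w = 7 − 3 = 4  ✔
5) w + u = 3 + 7 = 10; 10 ≤ 12, bound 12 not met  ✘
6) r × w = 7 × 3 = 21  ✔

Violated: 5.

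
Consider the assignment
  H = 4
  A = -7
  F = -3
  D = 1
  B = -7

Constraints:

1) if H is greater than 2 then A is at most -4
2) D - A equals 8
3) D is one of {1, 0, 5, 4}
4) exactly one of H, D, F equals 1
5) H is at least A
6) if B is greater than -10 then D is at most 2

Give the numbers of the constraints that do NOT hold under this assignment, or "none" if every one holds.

No violations.

1) H = 4 > 2, so we need A ≤ -4; A = -7 ≤ -4 — holds.
2) D - A = 1 - (-7) = 8 — holds.
3) D = 1 is in {1, 0, 5, 4} — holds.
4) H=4, D=1, F=-3; 1 of them equals 1 — holds.
5) H = 4, A = -7; 4 ≥ -7 — holds.
6) B = -7 > -10, so we need D ≤ 2; D = 1 ≤ 2 — holds.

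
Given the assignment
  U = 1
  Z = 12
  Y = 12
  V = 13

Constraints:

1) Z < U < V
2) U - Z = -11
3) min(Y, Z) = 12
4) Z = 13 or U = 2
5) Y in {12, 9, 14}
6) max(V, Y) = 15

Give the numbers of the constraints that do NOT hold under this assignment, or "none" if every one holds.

1) values 12, 1, 13; Z = 12 is not < U = 1 — violated.
2) U - Z = 1 - 12 = -11 — satisfied.
3) min(12, 12) = 12 — satisfied.
4) Z = 12 ≠ 13 and U = 1 ≠ 2; both disjuncts false — violated.
5) Y = 12 is in {12, 9, 14} — satisfied.
6) max(13, 12) = 13, not 15 — violated.

The assignment fails constraints 1, 4, and 6.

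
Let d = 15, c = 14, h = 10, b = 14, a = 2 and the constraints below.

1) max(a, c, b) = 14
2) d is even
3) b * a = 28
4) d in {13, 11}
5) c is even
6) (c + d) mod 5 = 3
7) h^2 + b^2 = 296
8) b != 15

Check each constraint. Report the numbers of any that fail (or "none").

Constraints 2, 4, and 6 do not hold.

1) max(2, 14, 14) = 14  true
2) d = 15 is odd  false
3) b * a = 14 * 2 = 28  true
4) d = 15 is not in {13, 11}  false
5) c = 14 is even  true
6) c + d = 29; 29 mod 5 = 4, not 3  false
7) h^2 + b^2 = 10^2 + 14^2 = 100 + 196 = 296  true
8) b = 14, and 14 ≠ 15  true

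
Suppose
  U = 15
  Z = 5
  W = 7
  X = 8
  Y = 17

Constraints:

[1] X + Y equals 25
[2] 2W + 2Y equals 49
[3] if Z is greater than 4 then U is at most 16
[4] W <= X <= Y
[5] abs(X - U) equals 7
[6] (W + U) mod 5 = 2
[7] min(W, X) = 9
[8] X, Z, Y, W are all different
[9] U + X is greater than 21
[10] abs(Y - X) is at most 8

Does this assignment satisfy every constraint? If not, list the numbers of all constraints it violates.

[1] X + Y = 8 + 17 = 25  ✔
[2] 2W + 2Y = 2(7) + 2(17) = 48, not 49  ✘
[3] Z = 5 > 4, so we need U ≤ 16; U = 15 ≤ 16  ✔
[4] values 7 <= 8 <= 17  ✔
[5] abs(8 - 15) = 7  ✔
[6] W + U = 22; 22 mod 5 = 2  ✔
[7] min(7, 8) = 7, not 9  ✘
[8] values 8, 5, 17, 7 are pairwise distinct  ✔
[9] U + X = 15 + 8 = 23; 23 > 21  ✔
[10] abs(17 - 8) = 9; 9 > 8, exceeds bound 8  ✘

Violated: 2, 7, and 10.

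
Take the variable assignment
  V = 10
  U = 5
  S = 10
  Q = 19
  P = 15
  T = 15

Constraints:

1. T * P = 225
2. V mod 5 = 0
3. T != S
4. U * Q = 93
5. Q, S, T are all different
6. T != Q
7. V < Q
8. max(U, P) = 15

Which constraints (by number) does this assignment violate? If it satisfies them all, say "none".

Constraint 4 is violated.

1. T * P = 15 * 15 = 225 — holds.
2. 10 mod 5 = 0 — holds.
3. T = 15, S = 10; distinct — holds.
4. U * Q = 5 * 19 = 95, not 93 — does not hold.
5. values 19, 10, 15 are pairwise distinct — holds.
6. T = 15, Q = 19; distinct — holds.
7. V = 10, Q = 19; 10 < 19 — holds.
8. max(5, 15) = 15 — holds.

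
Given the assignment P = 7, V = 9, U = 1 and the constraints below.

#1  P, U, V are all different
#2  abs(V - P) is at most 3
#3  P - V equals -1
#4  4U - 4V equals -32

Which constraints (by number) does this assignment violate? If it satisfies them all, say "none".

#1 values 7, 1, 9 are pairwise distinct  OK
#2 abs(9 - 7) = 2; 2 ≤ 3  OK
#3 P - V = 7 - 9 = -2, not -1  FAIL
#4 4U - 4V = 4(1) - 4(9) = -32  OK

Constraint 3 does not hold.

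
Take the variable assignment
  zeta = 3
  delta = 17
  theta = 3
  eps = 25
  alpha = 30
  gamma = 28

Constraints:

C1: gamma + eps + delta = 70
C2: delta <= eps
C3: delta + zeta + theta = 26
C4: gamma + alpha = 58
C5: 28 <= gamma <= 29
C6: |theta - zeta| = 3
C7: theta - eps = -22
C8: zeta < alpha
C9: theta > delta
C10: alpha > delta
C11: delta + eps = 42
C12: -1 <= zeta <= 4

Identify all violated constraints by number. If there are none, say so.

The assignment fails constraints 3, 6, and 9.

C1: gamma + eps + delta = 28 + 25 + 17 = 70 — holds.
C2: delta = 17, eps = 25; 17 ≤ 25 — holds.
C3: delta + zeta + theta = 17 + 3 + 3 = 23, not 26 — fails.
C4: gamma + alpha = 28 + 30 = 58 — holds.
C5: gamma = 28 lies in [28, 29] — holds.
C6: |3 - 3| = 0, not 3 — fails.
C7: theta - eps = 3 - 25 = -22 — holds.
C8: zeta = 3, alpha = 30; 3 < 30 — holds.
C9: theta = 3, delta = 17; 3 ≤ 17 (want >) — fails.
C10: alpha = 30, delta = 17; 30 > 17 — holds.
C11: delta + eps = 17 + 25 = 42 — holds.
C12: zeta = 3 lies in [-1, 4] — holds.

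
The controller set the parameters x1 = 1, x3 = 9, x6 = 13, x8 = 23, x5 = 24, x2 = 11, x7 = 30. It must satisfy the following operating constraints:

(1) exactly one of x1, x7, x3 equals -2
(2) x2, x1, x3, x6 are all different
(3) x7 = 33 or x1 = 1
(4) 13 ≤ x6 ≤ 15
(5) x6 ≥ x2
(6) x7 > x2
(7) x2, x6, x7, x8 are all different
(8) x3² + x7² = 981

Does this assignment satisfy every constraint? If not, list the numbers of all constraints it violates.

Violated: 1.

(1) x1=1, x7=30, x3=9; 0 of them equal -2, not exactly one  no
(2) values 11, 1, 9, 13 are pairwise distinct  yes
(3) x7 = 30 ≠ 33, but x1 = 1 = 1 (second disjunct)  yes
(4) x6 = 13 lies in [13, 15]  yes
(5) x6 = 13, x2 = 11; 13 ≥ 11  yes
(6) x7 = 30, x2 = 11; 30 > 11  yes
(7) values 11, 13, 30, 23 are pairwise distinct  yes
(8) x3² + x7² = 9² + 30² = 81 + 900 = 981  yes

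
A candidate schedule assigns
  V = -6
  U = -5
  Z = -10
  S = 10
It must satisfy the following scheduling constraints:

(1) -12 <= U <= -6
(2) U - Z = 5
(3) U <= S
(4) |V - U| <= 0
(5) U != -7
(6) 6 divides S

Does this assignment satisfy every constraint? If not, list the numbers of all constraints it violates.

(1) U = -5 is outside [-12, -6] — violated.
(2) U - Z = -5 - (-10) = 5 — satisfied.
(3) U = -5, S = 10; -5 ≤ 10 — satisfied.
(4) |-6 - (-5)| = 1; 1 > 0, exceeds bound 0 — violated.
(5) U = -5, and -5 ≠ -7 — satisfied.
(6) 10 = 6*1 + 4, so 6 does not divide 10 — violated.

Constraints 1, 4, and 6 are violated.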